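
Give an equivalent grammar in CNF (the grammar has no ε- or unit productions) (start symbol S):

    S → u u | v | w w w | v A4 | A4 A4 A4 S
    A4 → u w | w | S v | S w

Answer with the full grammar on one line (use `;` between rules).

Introduce a nonterminal for each terminal appearing in a rule of length ≥ 2: X1 → u, X2 → w, X3 → v.
Binarize each right-hand side of length ≥ 3 by chaining fresh nonterminals (Y1, Y2, …): affected rules were S → X2 X2 X2; S → A4 A4 A4 S.

S → X1 X1 | v | X2 Y1 | X3 A4 | A4 Y2; A4 → X1 X2 | w | S X3 | S X2; X1 → u; X2 → w; X3 → v; Y1 → X2 X2; Y2 → A4 Y3; Y3 → A4 S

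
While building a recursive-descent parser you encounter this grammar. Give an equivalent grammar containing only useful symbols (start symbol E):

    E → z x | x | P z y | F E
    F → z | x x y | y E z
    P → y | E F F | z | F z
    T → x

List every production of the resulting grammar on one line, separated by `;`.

Generating nonterminals: {E, F, P, T}.
Reachable from E after that: {E, F, P}.
Removed useless symbols: {T} and every production mentioning them.

E → z x | x | P z y | F E; F → z | x x y | y E z; P → y | E F F | z | F z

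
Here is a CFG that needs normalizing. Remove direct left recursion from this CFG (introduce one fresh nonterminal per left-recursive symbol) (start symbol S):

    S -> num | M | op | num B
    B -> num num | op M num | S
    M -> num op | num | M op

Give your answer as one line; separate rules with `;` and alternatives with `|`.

S -> num | M | op | num B; B -> num num | op M num | S; M -> num op M' | num M'; M' -> op M' | ε

M is directly left-recursive.
For M: α = {op}, β = {num op, num}. Rewrite as M → β M' and M' → α M' | ε.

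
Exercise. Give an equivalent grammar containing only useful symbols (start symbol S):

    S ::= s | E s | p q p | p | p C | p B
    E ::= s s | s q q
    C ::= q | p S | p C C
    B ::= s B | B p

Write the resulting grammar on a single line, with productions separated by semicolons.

S ::= s | E s | p q p | p | p C; E ::= s s | s q q; C ::= q | p S | p C C

Generating nonterminals: {C, E, S}.
Reachable from S after that: {C, E, S}.
Removed useless symbols: {B} and every production mentioning them.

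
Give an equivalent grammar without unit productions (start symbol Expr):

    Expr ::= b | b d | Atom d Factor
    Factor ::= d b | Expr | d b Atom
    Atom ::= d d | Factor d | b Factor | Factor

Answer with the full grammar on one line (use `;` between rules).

Unit pairs: Atom ⇒* {Expr, Factor}; Factor ⇒* {Expr}.
For every A with A ⇒* B via unit rules, add B's non-unit alternatives to A; then delete every rule of the form X → Y.

Expr ::= b | b d | Atom d Factor; Factor ::= d b | d b Atom | b | b d | Atom d Factor; Atom ::= d d | Factor d | b Factor | d b | d b Atom | b | b d | Atom d Factor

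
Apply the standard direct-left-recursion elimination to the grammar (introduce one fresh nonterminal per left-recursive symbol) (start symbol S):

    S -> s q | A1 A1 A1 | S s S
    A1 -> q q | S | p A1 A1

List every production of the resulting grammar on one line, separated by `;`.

S -> s q S' | A1 A1 A1 S'; A1 -> q q | S | p A1 A1; S' -> s S S' | ε

Left recursion appears on S.
For S: α = {s S}, β = {s q, A1 A1 A1}. Rewrite as S → β S' and S' → α S' | ε.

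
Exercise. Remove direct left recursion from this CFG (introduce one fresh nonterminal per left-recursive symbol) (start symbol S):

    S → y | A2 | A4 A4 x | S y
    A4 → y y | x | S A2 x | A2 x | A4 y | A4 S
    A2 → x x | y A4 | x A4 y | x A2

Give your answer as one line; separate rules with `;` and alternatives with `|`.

S → y S' | A2 S' | A4 A4 x S'; A4 → y y A4' | x A4' | S A2 x A4' | A2 x A4'; A2 → x x | y A4 | x A4 y | x A2; S' → y S' | ε; A4' → y A4' | S A4' | ε

Left recursion appears on S, A4.
For S: α = {y}, β = {y, A2, A4 A4 x}. Rewrite as S → β S' and S' → α S' | ε.
For A4: α = {y, S}, β = {y y, x, S A2 x, A2 x}. Rewrite as A4 → β A4' and A4' → α A4' | ε.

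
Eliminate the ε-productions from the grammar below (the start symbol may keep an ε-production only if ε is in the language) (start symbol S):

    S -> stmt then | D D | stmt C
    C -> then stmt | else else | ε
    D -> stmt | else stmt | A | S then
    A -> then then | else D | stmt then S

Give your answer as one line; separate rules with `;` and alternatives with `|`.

S -> stmt then | D D | stmt C | stmt; C -> then stmt | else else; D -> stmt | else stmt | A | S then; A -> then then | else D | stmt then S

Nullable nonterminals: {C}.
ε ∉ L(G), so no ε-production is kept.
Add the nullable-subset variants: S → stmt C gives stmt C | stmt.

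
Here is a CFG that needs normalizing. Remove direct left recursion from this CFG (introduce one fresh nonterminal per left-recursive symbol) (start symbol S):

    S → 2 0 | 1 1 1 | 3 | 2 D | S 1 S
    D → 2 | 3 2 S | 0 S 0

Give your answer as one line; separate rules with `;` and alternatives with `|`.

S → 2 0 S' | 1 1 1 S' | 3 S' | 2 D S'; D → 2 | 3 2 S | 0 S 0; S' → 1 S S' | ε

Directly left-recursive nonterminal: S.
For S: α = {1 S}, β = {2 0, 1 1 1, 3, 2 D}. Rewrite as S → β S' and S' → α S' | ε.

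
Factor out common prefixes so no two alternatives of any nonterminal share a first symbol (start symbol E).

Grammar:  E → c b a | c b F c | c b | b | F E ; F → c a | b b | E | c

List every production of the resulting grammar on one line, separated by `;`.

E has alternatives sharing prefix 'c b': factor to E → c b E' with E' → a | F c | ε.
F has alternatives sharing prefix 'c': factor to F → c F' with F' → a | ε.

E → b | F E | c b E'; F → b b | E | c F'; E' → a | F c | ε; F' → a | ε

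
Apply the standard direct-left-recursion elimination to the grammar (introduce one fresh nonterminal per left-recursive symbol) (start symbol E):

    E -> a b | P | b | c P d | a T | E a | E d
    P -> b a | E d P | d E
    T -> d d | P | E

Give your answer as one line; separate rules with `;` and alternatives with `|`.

E -> a b E' | P E' | b E' | c P d E' | a T E'; P -> b a | E d P | d E; T -> d d | P | E; E' -> a E' | d E' | ε

Directly left-recursive nonterminal: E.
For E: α = {a, d}, β = {a b, P, b, c P d, a T}. Rewrite as E → β E' and E' → α E' | ε.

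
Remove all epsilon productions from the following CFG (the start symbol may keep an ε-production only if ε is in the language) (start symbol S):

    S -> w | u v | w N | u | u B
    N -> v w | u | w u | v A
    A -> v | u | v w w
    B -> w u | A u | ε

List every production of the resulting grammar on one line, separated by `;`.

S -> w | u v | w N | u | u B; N -> v w | u | w u | v A; A -> v | u | v w w; B -> w u | A u

Nullable nonterminals: {B}.
ε ∉ L(G), so no ε-production is kept.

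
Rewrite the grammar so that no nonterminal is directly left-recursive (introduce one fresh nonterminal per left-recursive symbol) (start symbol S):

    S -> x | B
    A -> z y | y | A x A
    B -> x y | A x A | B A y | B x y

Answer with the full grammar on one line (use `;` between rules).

Directly left-recursive nonterminals: A, B.
For A: α = {x A}, β = {z y, y}. Rewrite as A → β A' and A' → α A' | ε.
For B: α = {A y, x y}, β = {x y, A x A}. Rewrite as B → β B' and B' → α B' | ε.

S -> x | B; A -> z y A' | y A'; B -> x y B' | A x A B'; A' -> x A A' | ε; B' -> A y B' | x y B' | ε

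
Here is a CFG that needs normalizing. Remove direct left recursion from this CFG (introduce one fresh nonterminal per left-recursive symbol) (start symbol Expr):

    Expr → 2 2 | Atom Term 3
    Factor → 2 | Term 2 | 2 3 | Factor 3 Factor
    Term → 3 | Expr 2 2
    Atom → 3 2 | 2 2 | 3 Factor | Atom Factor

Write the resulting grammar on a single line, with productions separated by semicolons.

Expr → 2 2 | Atom Term 3; Factor → 2 Factor1 | Term 2 Factor1 | 2 3 Factor1; Term → 3 | Expr 2 2; Atom → 3 2 Atom1 | 2 2 Atom1 | 3 Factor Atom1; Factor1 → 3 Factor Factor1 | ε; Atom1 → Factor Atom1 | ε

Left recursion appears on Factor, Atom.
For Factor: α = {3 Factor}, β = {2, Term 2, 2 3}. Rewrite as Factor → β Factor1 and Factor1 → α Factor1 | ε.
For Atom: α = {Factor}, β = {3 2, 2 2, 3 Factor}. Rewrite as Atom → β Atom1 and Atom1 → α Atom1 | ε.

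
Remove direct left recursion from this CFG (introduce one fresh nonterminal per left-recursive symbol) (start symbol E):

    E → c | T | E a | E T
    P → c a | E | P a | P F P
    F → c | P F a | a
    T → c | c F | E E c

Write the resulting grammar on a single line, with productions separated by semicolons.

Left recursion appears on E, P.
For E: α = {a, T}, β = {c, T}. Rewrite as E → β E' and E' → α E' | ε.
For P: α = {a, F P}, β = {c a, E}. Rewrite as P → β P' and P' → α P' | ε.

E → c E' | T E'; P → c a P' | E P'; F → c | P F a | a; T → c | c F | E E c; E' → a E' | T E' | ε; P' → a P' | F P P' | ε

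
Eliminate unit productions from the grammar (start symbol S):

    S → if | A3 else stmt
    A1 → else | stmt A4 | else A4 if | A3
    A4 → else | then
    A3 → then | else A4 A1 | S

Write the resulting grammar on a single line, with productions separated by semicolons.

S → if | A3 else stmt; A1 → else | stmt A4 | else A4 if | if | A3 else stmt | then | else A4 A1; A4 → else | then; A3 → if | A3 else stmt | then | else A4 A1

Unit pairs: A1 ⇒* {A3, S}; A3 ⇒* {S}.
For each unit pair (A, B), copy every non-unit production of B to A, then drop all unit productions.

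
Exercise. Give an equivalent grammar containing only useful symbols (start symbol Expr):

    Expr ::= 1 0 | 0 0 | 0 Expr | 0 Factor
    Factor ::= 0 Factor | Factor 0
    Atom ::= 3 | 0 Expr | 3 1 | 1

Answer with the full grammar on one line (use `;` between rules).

Generating nonterminals: {Atom, Expr}.
Reachable from Expr after that: {Expr}.
Removed useless symbols: {Atom, Factor} and every production mentioning them.

Expr ::= 1 0 | 0 0 | 0 Expr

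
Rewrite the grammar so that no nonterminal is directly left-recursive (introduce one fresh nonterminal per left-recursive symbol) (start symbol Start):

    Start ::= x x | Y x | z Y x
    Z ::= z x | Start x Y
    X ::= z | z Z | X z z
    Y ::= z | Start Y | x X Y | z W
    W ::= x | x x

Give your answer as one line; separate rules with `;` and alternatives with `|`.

Directly left-recursive nonterminal: X.
For X: α = {z z}, β = {z, z Z}. Rewrite as X → β X1 and X1 → α X1 | ε.

Start ::= x x | Y x | z Y x; Z ::= z x | Start x Y; X ::= z X1 | z Z X1; Y ::= z | Start Y | x X Y | z W; W ::= x | x x; X1 ::= z z X1 | eps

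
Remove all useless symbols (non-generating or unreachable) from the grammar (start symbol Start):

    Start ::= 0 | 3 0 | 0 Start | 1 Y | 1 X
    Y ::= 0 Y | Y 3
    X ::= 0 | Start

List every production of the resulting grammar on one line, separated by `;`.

Generating nonterminals: {Start, X}.
Reachable from Start after that: {Start, X}.
Removed useless symbols: {Y} and every production mentioning them.

Start ::= 0 | 3 0 | 0 Start | 1 X; X ::= 0 | Start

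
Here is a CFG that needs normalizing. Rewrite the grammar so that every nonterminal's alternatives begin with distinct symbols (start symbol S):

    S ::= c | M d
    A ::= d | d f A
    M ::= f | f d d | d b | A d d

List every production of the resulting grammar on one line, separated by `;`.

S ::= c | M d; A ::= d A'; M ::= d b | A d d | f M'; A' ::= ε | f A; M' ::= ε | d d

A has alternatives sharing prefix 'd': factor to A → d A' with A' → ε | f A.
M has alternatives sharing prefix 'f': factor to M → f M' with M' → ε | d d.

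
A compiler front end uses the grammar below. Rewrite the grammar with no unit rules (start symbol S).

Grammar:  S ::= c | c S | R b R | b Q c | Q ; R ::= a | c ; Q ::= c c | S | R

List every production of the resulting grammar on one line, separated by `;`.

Unit pairs: Q ⇒* {R, S}; S ⇒* {Q, R}.
Replace each nonterminal's rules with the union of the non-unit rules of every nonterminal it unit-derives.

S ::= a | c | c S | R b R | b Q c | c c; R ::= a | c; Q ::= a | c | c S | R b R | b Q c | c c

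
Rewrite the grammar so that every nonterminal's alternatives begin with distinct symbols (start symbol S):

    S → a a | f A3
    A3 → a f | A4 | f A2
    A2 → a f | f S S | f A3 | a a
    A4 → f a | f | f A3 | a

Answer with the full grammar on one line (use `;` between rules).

S → a a | f A3; A3 → a f | A4 | f A2; A2 → a A2' | f A2''; A4 → a | f A4'; A2' → f | a; A2'' → S S | A3; A4' → a | ε | A3

A2 has alternatives sharing prefix 'a': factor to A2 → a A2' with A2' → f | a.
A2 has alternatives sharing prefix 'f': factor to A2 → f A2'' with A2'' → S S | A3.
A4 has alternatives sharing prefix 'f': factor to A4 → f A4' with A4' → a | ε | A3.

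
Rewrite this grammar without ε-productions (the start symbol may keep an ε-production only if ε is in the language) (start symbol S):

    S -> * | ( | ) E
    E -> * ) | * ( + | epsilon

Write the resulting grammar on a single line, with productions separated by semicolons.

S -> * | ( | ) E | ); E -> * ) | * ( +

Nullable nonterminals: {E}.
ε ∉ L(G), so no ε-production is kept.
For each production, add variants omitting each subset of nullable occurrences: S → ) E gives ) E | ).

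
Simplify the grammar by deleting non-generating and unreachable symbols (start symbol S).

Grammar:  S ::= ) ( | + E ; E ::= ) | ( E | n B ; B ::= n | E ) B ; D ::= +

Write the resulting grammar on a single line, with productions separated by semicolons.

Generating nonterminals: {B, D, E, S}.
Reachable from S after that: {B, E, S}.
Removed useless symbols: {D} and every production mentioning them.

S ::= ) ( | + E; E ::= ) | ( E | n B; B ::= n | E ) B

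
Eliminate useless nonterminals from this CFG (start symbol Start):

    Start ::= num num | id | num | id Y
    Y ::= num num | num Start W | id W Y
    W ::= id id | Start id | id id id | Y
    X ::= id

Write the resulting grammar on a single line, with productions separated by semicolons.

Generating nonterminals: {Start, W, X, Y}.
Reachable from Start after that: {Start, W, Y}.
Removed useless symbols: {X} and every production mentioning them.

Start ::= num num | id | num | id Y; Y ::= num num | num Start W | id W Y; W ::= id id | Start id | id id id | Y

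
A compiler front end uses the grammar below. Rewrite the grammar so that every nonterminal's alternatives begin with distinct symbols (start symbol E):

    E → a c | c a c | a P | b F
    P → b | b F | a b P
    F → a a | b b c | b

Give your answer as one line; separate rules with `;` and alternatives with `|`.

E → c a c | b F | a E'; P → a b P | b P'; F → a a | b F'; E' → c | P; P' → ε | F; F' → b c | ε

E has alternatives sharing prefix 'a': factor to E → a E' with E' → c | P.
P has alternatives sharing prefix 'b': factor to P → b P' with P' → ε | F.
F has alternatives sharing prefix 'b': factor to F → b F' with F' → b c | ε.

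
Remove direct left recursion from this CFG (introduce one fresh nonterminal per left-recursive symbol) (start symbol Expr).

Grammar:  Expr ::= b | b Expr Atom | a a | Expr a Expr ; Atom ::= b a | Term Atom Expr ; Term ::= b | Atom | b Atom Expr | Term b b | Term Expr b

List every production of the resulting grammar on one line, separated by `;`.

Expr, Term are directly left-recursive.
For Expr: α = {a Expr}, β = {b, b Expr Atom, a a}. Rewrite as Expr → β Expr1 and Expr1 → α Expr1 | ε.
For Term: α = {b b, Expr b}, β = {b, Atom, b Atom Expr}. Rewrite as Term → β Term1 and Term1 → α Term1 | ε.

Expr ::= b Expr1 | b Expr Atom Expr1 | a a Expr1; Atom ::= b a | Term Atom Expr; Term ::= b Term1 | Atom Term1 | b Atom Expr Term1; Expr1 ::= a Expr Expr1 | ε; Term1 ::= b b Term1 | Expr b Term1 | ε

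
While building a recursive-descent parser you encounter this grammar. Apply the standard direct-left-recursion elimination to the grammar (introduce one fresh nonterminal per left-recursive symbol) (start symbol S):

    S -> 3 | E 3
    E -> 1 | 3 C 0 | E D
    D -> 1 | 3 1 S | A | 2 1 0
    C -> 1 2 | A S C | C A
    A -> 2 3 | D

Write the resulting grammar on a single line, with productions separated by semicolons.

E, C are directly left-recursive.
For E: α = {D}, β = {1, 3 C 0}. Rewrite as E → β E' and E' → α E' | ε.
For C: α = {A}, β = {1 2, A S C}. Rewrite as C → β C' and C' → α C' | ε.

S -> 3 | E 3; E -> 1 E' | 3 C 0 E'; D -> 1 | 3 1 S | A | 2 1 0; C -> 1 2 C' | A S C C'; A -> 2 3 | D; E' -> D E' | ε; C' -> A C' | ε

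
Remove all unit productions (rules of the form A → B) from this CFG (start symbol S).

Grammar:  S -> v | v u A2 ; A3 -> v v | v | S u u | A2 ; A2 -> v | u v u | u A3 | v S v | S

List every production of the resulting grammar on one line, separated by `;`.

S -> v | v u A2; A3 -> v | u v u | u A3 | v S v | v u A2 | v v | S u u; A2 -> v | u v u | u A3 | v S v | v u A2

Unit pairs: A2 ⇒* {S}; A3 ⇒* {A2, S}.
Replace each nonterminal's rules with the union of the non-unit rules of every nonterminal it unit-derives.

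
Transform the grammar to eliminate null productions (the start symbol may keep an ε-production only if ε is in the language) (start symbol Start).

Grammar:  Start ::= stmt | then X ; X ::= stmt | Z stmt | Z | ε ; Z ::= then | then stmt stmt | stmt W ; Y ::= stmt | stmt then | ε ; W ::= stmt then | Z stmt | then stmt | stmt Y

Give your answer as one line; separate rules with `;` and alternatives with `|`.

Start ::= stmt | then X | then; X ::= stmt | Z stmt | Z; Z ::= then | then stmt stmt | stmt W; Y ::= stmt | stmt then; W ::= stmt then | Z stmt | then stmt | stmt Y | stmt

The nullable symbols are {X, Y}.
ε ∉ L(G), so no ε-production is kept.
For each production, add variants omitting each subset of nullable occurrences: Start → then X gives then X | then. W → stmt Y gives stmt Y | stmt.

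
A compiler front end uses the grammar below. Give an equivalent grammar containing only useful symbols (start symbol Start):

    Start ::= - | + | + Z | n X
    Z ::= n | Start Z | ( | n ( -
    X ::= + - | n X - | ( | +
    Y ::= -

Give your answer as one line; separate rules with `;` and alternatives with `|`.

Generating nonterminals: {Start, X, Y, Z}.
Reachable from Start after that: {Start, X, Z}.
Removed useless symbols: {Y} and every production mentioning them.

Start ::= - | + | + Z | n X; Z ::= n | Start Z | ( | n ( -; X ::= + - | n X - | ( | +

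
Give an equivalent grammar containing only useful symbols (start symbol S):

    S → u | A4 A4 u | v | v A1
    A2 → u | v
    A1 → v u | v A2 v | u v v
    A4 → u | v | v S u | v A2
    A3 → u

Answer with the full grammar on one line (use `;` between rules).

Generating nonterminals: {A1, A2, A3, A4, S}.
Reachable from S after that: {A1, A2, A4, S}.
Removed useless symbols: {A3} and every production mentioning them.

S → u | A4 A4 u | v | v A1; A2 → u | v; A1 → v u | v A2 v | u v v; A4 → u | v | v S u | v A2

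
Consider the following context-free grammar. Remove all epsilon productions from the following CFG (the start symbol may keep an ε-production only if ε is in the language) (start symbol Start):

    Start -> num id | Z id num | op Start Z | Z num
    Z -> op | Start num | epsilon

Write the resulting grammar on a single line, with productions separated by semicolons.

Start -> num id | Z id num | id num | op Start Z | op Start | Z num | num; Z -> op | Start num

Nullable set = {Z}.
ε ∉ L(G), so no ε-production is kept.
For each production, add variants omitting each subset of nullable occurrences: Start → Z id num gives Z id num | id num. Start → op Start Z gives op Start Z | op Start. Start → Z num gives Z num | num.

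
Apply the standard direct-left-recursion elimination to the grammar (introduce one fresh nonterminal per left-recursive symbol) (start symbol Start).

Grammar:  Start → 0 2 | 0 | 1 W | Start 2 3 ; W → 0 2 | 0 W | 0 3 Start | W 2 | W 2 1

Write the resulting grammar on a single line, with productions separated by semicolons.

Start, W are directly left-recursive.
For Start: α = {2 3}, β = {0 2, 0, 1 W}. Rewrite as Start → β Start1 and Start1 → α Start1 | ε.
For W: α = {2, 2 1}, β = {0 2, 0 W, 0 3 Start}. Rewrite as W → β W1 and W1 → α W1 | ε.

Start → 0 2 Start1 | 0 Start1 | 1 W Start1; W → 0 2 W1 | 0 W W1 | 0 3 Start W1; Start1 → 2 3 Start1 | eps; W1 → 2 W1 | 2 1 W1 | eps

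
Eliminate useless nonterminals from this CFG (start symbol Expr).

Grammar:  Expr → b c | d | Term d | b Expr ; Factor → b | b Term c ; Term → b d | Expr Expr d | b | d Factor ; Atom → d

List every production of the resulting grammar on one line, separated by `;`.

Generating nonterminals: {Atom, Expr, Factor, Term}.
Reachable from Expr after that: {Expr, Factor, Term}.
Removed useless symbols: {Atom} and every production mentioning them.

Expr → b c | d | Term d | b Expr; Factor → b | b Term c; Term → b d | Expr Expr d | b | d Factor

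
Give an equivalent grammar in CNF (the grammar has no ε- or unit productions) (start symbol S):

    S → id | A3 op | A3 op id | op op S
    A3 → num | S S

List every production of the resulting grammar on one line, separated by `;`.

S → id | A3 X1 | A3 Y1 | X1 Y2; A3 → num | S S; X1 → op; X2 → id; Y1 → X1 X2; Y2 → X1 S

Introduce a nonterminal for each terminal appearing in a rule of length ≥ 2: X1 → op, X2 → id.
Binarize each right-hand side of length ≥ 3 by chaining fresh nonterminals (Y1, Y2, …): affected rules were S → A3 X1 X2; S → X1 X1 S.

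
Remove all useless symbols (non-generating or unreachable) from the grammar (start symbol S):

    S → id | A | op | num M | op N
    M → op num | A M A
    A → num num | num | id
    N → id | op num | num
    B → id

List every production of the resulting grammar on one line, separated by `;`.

Generating nonterminals: {A, B, M, N, S}.
Reachable from S after that: {A, M, N, S}.
Removed useless symbols: {B} and every production mentioning them.

S → id | A | op | num M | op N; M → op num | A M A; A → num num | num | id; N → id | op num | num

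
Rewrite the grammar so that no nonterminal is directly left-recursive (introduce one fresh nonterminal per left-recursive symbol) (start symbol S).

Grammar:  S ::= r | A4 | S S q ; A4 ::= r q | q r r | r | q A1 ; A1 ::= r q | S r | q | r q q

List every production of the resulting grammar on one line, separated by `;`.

S is directly left-recursive.
For S: α = {S q}, β = {r, A4}. Rewrite as S → β S' and S' → α S' | ε.

S ::= r S' | A4 S'; A4 ::= r q | q r r | r | q A1; A1 ::= r q | S r | q | r q q; S' ::= S q S' | ε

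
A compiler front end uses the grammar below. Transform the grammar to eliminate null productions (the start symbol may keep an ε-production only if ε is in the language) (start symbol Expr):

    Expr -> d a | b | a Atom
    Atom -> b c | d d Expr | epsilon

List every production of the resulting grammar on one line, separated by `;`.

Expr -> d a | b | a Atom | a; Atom -> b c | d d Expr

Nullable set = {Atom}.
ε ∉ L(G), so no ε-production is kept.
Add the nullable-subset variants: Expr → a Atom gives a Atom | a.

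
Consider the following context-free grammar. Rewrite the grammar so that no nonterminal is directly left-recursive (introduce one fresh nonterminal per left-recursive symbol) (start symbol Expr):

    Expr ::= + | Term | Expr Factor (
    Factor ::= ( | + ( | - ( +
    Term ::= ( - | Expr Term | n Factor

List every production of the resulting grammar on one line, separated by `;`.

Expr ::= + Expr1 | Term Expr1; Factor ::= ( | + ( | - ( +; Term ::= ( - | Expr Term | n Factor; Expr1 ::= Factor ( Expr1 | epsilon

Expr is directly left-recursive.
For Expr: α = {Factor (}, β = {+, Term}. Rewrite as Expr → β Expr1 and Expr1 → α Expr1 | ε.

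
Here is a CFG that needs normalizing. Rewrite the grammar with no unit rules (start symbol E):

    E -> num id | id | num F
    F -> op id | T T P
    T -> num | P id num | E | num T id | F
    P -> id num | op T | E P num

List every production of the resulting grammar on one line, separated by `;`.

Unit pairs: T ⇒* {E, F}.
For every A with A ⇒* B via unit rules, add B's non-unit alternatives to A; then delete every rule of the form X → Y.

E -> num id | id | num F; F -> op id | T T P; T -> num id | id | num F | op id | T T P | num | P id num | num T id; P -> id num | op T | E P num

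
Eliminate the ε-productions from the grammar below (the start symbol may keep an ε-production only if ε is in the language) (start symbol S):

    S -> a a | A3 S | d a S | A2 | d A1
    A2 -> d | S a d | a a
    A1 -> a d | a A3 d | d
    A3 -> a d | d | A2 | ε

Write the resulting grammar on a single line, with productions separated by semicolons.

The nullable symbols are {A3}.
ε ∉ L(G), so no ε-production is kept.

S -> a a | A3 S | d a S | A2 | d A1; A2 -> d | S a d | a a; A1 -> a d | a A3 d | d; A3 -> a d | d | A2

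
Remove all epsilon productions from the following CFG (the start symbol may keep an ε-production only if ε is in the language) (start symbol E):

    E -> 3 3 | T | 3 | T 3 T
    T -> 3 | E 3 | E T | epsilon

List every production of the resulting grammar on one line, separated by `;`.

Nullable set = {E, T}.
ε ∈ L(G) since E is nullable, so keep E → ε.
For each production, add variants omitting each subset of nullable occurrences: E → T 3 T gives T 3 T | T 3 | 3 T. T → E T gives E T | E.

E -> 3 3 | T | 3 | T 3 T | T 3 | 3 T | epsilon; T -> 3 | E 3 | E T | E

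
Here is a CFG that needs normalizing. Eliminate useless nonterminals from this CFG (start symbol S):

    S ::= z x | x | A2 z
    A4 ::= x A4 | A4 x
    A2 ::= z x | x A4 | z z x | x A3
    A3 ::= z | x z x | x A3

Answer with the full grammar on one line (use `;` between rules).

Generating nonterminals: {A2, A3, S}.
Reachable from S after that: {A2, A3, S}.
Removed useless symbols: {A4} and every production mentioning them.

S ::= z x | x | A2 z; A2 ::= z x | z z x | x A3; A3 ::= z | x z x | x A3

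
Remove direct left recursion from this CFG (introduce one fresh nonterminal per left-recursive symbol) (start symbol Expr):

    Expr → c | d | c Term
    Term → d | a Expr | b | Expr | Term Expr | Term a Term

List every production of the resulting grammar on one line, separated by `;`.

Term is directly left-recursive.
For Term: α = {Expr, a Term}, β = {d, a Expr, b, Expr}. Rewrite as Term → β Term1 and Term1 → α Term1 | ε.

Expr → c | d | c Term; Term → d Term1 | a Expr Term1 | b Term1 | Expr Term1; Term1 → Expr Term1 | a Term Term1 | eps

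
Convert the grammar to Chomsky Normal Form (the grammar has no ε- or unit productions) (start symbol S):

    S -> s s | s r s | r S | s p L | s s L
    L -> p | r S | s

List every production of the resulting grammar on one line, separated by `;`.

Introduce a nonterminal for each terminal appearing in a rule of length ≥ 2: X1 → s, X2 → r, X3 → p.
Binarize each right-hand side of length ≥ 3 by chaining fresh nonterminals (Y1, Y2, …): affected rules were S → X1 X2 X1; S → X1 X3 L; S → X1 X1 L.

S -> X1 X1 | X1 Y1 | X2 S | X1 Y2 | X1 Y3; L -> p | X2 S | s; X1 -> s; X2 -> r; X3 -> p; Y1 -> X2 X1; Y2 -> X3 L; Y3 -> X1 L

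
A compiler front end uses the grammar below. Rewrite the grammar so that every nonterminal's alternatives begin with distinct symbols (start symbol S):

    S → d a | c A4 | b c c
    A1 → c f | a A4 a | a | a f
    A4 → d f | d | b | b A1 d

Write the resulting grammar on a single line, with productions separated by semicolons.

S → d a | c A4 | b c c; A1 → c f | a A1'; A4 → d A4' | b A4''; A1' → A4 a | ε | f; A4' → f | ε; A4'' → ε | A1 d

A1 has alternatives sharing prefix 'a': factor to A1 → a A1' with A1' → A4 a | ε | f.
A4 has alternatives sharing prefix 'd': factor to A4 → d A4' with A4' → f | ε.
A4 has alternatives sharing prefix 'b': factor to A4 → b A4'' with A4'' → ε | A1 d.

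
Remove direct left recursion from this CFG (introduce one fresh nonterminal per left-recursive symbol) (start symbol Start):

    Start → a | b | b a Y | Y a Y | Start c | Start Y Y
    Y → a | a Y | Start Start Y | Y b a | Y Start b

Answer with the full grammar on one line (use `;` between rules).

Directly left-recursive nonterminals: Start, Y.
For Start: α = {c, Y Y}, β = {a, b, b a Y, Y a Y}. Rewrite as Start → β Start1 and Start1 → α Start1 | ε.
For Y: α = {b a, Start b}, β = {a, a Y, Start Start Y}. Rewrite as Y → β Y1 and Y1 → α Y1 | ε.

Start → a Start1 | b Start1 | b a Y Start1 | Y a Y Start1; Y → a Y1 | a Y Y1 | Start Start Y Y1; Start1 → c Start1 | Y Y Start1 | ε; Y1 → b a Y1 | Start b Y1 | ε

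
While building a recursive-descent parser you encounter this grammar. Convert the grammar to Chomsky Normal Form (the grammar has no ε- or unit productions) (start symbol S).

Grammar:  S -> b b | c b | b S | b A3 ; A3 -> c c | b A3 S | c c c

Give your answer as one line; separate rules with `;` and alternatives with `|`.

S -> X1 X1 | X2 X1 | X1 S | X1 A3; A3 -> X2 X2 | X1 Y1 | X2 Y2; X1 -> b; X2 -> c; Y1 -> A3 S; Y2 -> X2 X2

Introduce a nonterminal for each terminal appearing in a rule of length ≥ 2: X1 → b, X2 → c.
Binarize each right-hand side of length ≥ 3 by chaining fresh nonterminals (Y1, Y2, …): affected rules were A3 → X1 A3 S; A3 → X2 X2 X2.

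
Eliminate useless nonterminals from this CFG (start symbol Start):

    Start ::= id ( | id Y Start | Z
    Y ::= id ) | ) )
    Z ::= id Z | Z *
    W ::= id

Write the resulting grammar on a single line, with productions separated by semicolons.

Generating nonterminals: {Start, W, Y}.
Reachable from Start after that: {Start, Y}.
Removed useless symbols: {W, Z} and every production mentioning them.

Start ::= id ( | id Y Start; Y ::= id ) | ) )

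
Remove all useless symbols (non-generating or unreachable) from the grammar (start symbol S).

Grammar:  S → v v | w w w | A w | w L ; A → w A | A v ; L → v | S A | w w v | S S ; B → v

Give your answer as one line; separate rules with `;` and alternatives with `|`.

S → v v | w w w | w L; L → v | w w v | S S

Generating nonterminals: {B, L, S}.
Reachable from S after that: {L, S}.
Removed useless symbols: {A, B} and every production mentioning them.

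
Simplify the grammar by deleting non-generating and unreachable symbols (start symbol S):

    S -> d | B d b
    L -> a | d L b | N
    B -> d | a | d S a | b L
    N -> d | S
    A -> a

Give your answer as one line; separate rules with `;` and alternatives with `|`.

Generating nonterminals: {A, B, L, N, S}.
Reachable from S after that: {B, L, N, S}.
Removed useless symbols: {A} and every production mentioning them.

S -> d | B d b; L -> a | d L b | N; B -> d | a | d S a | b L; N -> d | S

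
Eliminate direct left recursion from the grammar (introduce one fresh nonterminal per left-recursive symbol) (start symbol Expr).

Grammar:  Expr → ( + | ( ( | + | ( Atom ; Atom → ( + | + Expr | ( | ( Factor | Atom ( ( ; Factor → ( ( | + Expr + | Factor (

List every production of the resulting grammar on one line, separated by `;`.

Expr → ( + | ( ( | + | ( Atom; Atom → ( + Atom1 | + Expr Atom1 | ( Atom1 | ( Factor Atom1; Factor → ( ( Factor1 | + Expr + Factor1; Atom1 → ( ( Atom1 | eps; Factor1 → ( Factor1 | eps

Left recursion appears on Atom, Factor.
For Atom: α = {( (}, β = {( +, + Expr, (, ( Factor}. Rewrite as Atom → β Atom1 and Atom1 → α Atom1 | ε.
For Factor: α = {(}, β = {( (, + Expr +}. Rewrite as Factor → β Factor1 and Factor1 → α Factor1 | ε.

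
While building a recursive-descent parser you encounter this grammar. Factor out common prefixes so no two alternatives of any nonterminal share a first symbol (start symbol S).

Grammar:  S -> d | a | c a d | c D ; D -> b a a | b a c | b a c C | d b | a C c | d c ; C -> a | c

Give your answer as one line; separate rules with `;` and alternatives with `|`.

S has alternatives sharing prefix 'c': factor to S → c S' with S' → a d | D.
D has alternatives sharing prefix 'b a': factor to D → b a D' with D' → a | c | c C.
D has alternatives sharing prefix 'd': factor to D → d D'' with D'' → b | c.
D' has alternatives sharing prefix 'c': factor to D' → c D''' with D''' → ε | C.

S -> d | a | c S'; D -> a C c | b a D' | d D''; C -> a | c; S' -> a d | D; D' -> a | c D'''; D'' -> b | c; D''' -> eps | C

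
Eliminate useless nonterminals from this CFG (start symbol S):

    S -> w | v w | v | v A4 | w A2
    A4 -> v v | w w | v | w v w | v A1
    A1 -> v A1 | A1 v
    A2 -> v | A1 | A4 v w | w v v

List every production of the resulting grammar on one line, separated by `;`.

S -> w | v w | v | v A4 | w A2; A4 -> v v | w w | v | w v w; A2 -> v | A4 v w | w v v

Generating nonterminals: {A2, A4, S}.
Reachable from S after that: {A2, A4, S}.
Removed useless symbols: {A1} and every production mentioning them.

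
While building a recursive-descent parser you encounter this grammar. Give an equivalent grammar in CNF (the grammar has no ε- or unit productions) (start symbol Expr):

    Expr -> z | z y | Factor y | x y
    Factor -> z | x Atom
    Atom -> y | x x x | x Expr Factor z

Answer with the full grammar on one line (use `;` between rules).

Introduce a nonterminal for each terminal appearing in a rule of length ≥ 2: X1 → z, X2 → y, X3 → x.
Binarize each right-hand side of length ≥ 3 by chaining fresh nonterminals (Y1, Y2, …): affected rules were Atom → X3 X3 X3; Atom → X3 Expr Factor X1.

Expr -> z | X1 X2 | Factor X2 | X3 X2; Factor -> z | X3 Atom; Atom -> y | X3 Y1 | X3 Y2; X1 -> z; X2 -> y; X3 -> x; Y1 -> X3 X3; Y2 -> Expr Y3; Y3 -> Factor X1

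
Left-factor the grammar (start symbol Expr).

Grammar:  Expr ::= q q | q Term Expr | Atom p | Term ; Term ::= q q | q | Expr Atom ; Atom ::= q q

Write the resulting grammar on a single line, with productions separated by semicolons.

Expr ::= Atom p | Term | q Expr1; Term ::= Expr Atom | q Term1; Atom ::= q q; Expr1 ::= q | Term Expr; Term1 ::= q | epsilon

Expr has alternatives sharing prefix 'q': factor to Expr → q Expr1 with Expr1 → q | Term Expr.
Term has alternatives sharing prefix 'q': factor to Term → q Term1 with Term1 → q | ε.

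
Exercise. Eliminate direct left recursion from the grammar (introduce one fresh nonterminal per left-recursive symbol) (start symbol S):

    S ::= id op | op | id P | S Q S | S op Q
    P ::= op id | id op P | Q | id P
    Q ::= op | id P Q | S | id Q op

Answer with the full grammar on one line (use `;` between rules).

S ::= id op S' | op S' | id P S'; P ::= op id | id op P | Q | id P; Q ::= op | id P Q | S | id Q op; S' ::= Q S S' | op Q S' | ε

Directly left-recursive nonterminal: S.
For S: α = {Q S, op Q}, β = {id op, op, id P}. Rewrite as S → β S' and S' → α S' | ε.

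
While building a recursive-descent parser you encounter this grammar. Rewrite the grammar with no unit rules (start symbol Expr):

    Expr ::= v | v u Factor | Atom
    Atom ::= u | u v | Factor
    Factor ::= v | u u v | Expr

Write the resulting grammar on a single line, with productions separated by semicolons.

Unit pairs: Atom ⇒* {Expr, Factor}; Expr ⇒* {Atom, Factor}; Factor ⇒* {Atom, Expr}.
For every A with A ⇒* B via unit rules, add B's non-unit alternatives to A; then delete every rule of the form X → Y.

Expr ::= u | u v | v | u u v | v u Factor; Atom ::= u | u v | v | u u v | v u Factor; Factor ::= u | u v | v | u u v | v u Factor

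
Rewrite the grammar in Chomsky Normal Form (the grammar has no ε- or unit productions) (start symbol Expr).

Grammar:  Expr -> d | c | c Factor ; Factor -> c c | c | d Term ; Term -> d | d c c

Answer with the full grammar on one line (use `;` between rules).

Expr -> d | c | X1 Factor; Factor -> X1 X1 | c | X2 Term; Term -> d | X2 Y1; X1 -> c; X2 -> d; Y1 -> X1 X1

Introduce a nonterminal for each terminal appearing in a rule of length ≥ 2: X1 → c, X2 → d.
Binarize each right-hand side of length ≥ 3 by chaining fresh nonterminals (Y1, Y2, …): affected rules were Term → X2 X1 X1.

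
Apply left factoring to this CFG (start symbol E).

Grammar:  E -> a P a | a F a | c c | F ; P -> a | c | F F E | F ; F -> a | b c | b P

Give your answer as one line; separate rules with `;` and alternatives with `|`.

E -> c c | F | a E'; P -> a | c | F P'; F -> a | b F'; E' -> P a | F a; P' -> F E | ε; F' -> c | P

E has alternatives sharing prefix 'a': factor to E → a E' with E' → P a | F a.
P has alternatives sharing prefix 'F': factor to P → F P' with P' → F E | ε.
F has alternatives sharing prefix 'b': factor to F → b F' with F' → c | P.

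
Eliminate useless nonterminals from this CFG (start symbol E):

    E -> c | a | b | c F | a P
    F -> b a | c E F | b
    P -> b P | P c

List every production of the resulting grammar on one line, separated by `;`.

E -> c | a | b | c F; F -> b a | c E F | b

Generating nonterminals: {E, F}.
Reachable from E after that: {E, F}.
Removed useless symbols: {P} and every production mentioning them.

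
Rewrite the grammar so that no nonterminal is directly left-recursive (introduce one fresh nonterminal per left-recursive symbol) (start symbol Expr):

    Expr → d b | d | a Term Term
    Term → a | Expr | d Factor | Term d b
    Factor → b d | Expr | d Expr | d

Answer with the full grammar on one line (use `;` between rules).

Expr → d b | d | a Term Term; Term → a Term1 | Expr Term1 | d Factor Term1; Factor → b d | Expr | d Expr | d; Term1 → d b Term1 | eps

Left recursion appears on Term.
For Term: α = {d b}, β = {a, Expr, d Factor}. Rewrite as Term → β Term1 and Term1 → α Term1 | ε.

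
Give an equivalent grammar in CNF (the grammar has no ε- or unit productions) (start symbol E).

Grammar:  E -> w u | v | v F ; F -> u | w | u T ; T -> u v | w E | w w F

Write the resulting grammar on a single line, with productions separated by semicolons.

Introduce a nonterminal for each terminal appearing in a rule of length ≥ 2: X1 → w, X2 → u, X3 → v.
Binarize each right-hand side of length ≥ 3 by chaining fresh nonterminals (Y1, Y2, …): affected rules were T → X1 X1 F.

E -> X1 X2 | v | X3 F; F -> u | w | X2 T; T -> X2 X3 | X1 E | X1 Y1; X1 -> w; X2 -> u; X3 -> v; Y1 -> X1 F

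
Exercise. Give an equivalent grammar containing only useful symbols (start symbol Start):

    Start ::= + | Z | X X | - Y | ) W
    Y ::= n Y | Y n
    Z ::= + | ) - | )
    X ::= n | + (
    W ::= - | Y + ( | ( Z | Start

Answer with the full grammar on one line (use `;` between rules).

Generating nonterminals: {Start, W, X, Z}.
Reachable from Start after that: {Start, W, X, Z}.
Removed useless symbols: {Y} and every production mentioning them.

Start ::= + | Z | X X | ) W; Z ::= + | ) - | ); X ::= n | + (; W ::= - | ( Z | Start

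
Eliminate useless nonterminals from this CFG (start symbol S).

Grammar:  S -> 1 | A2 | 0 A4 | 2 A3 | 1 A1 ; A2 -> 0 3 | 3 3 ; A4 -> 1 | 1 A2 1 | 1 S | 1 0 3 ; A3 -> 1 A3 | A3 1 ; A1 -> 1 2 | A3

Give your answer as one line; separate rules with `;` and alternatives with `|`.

Generating nonterminals: {A1, A2, A4, S}.
Reachable from S after that: {A1, A2, A4, S}.
Removed useless symbols: {A3} and every production mentioning them.

S -> 1 | A2 | 0 A4 | 1 A1; A2 -> 0 3 | 3 3; A4 -> 1 | 1 A2 1 | 1 S | 1 0 3; A1 -> 1 2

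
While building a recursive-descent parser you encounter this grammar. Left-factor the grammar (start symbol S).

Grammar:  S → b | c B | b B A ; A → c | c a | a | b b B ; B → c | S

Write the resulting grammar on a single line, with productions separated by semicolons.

S has alternatives sharing prefix 'b': factor to S → b S' with S' → ε | B A.
A has alternatives sharing prefix 'c': factor to A → c A' with A' → ε | a.

S → c B | b S'; A → a | b b B | c A'; B → c | S; S' → ε | B A; A' → ε | a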